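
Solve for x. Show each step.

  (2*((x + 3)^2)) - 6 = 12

Step 1. [(2*((x + 3)^2)) - 6 = 12] the outer -6 inverts by adding 6 ⇒ sub: 2*((x + 3)^2) = 18.
Step 2. [2*((x + 3)^2) = 18] leading coefficient 2: divide by 2 ⇒ div: (x + 3)^2 = 9.
Step 3. [(x + 3)^2 = 9] √ both sides: 9 ≥ 0 gives two branches. So sqrt: x + 3 = 3 or -3.
Step 4. [x + 3 = 3 or -3] subtract 3: x sits inside (… + 3). So sub: x = 0 or -6.

Answer: x ∈ {-6, 0}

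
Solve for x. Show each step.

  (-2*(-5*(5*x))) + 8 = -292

Step 1. [(-2*(-5*(5*x))) + 8 = -292] -2 | LHS and -2 | -292: pull -2 out, so factor: (-5*(5*x)) - 4 = 146.
Step 2. [(-5*(5*x)) - 4 = 146] add 4: x sits inside (… - 4) ⇒ sub: -5*(5*x) = 150.
Step 3. [-5*(5*x) = 150] -5 out front; divide by -5. So div: 5*x = -30.
Step 4. [5*x = -30] 5 out front; divide by 5, so div: x = -6.

Answer: x ∈ {-6}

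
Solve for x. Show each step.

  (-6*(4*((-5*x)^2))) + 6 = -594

Step 1. [(-6*(4*((-5*x)^2))) + 6 = -594] common factor -6 (LHS and -594) — divide through ⇒ factor: (4*((-5*x)^2)) - 1 = 99.
Step 2. [(4*((-5*x)^2)) - 1 = 99] peel the -1: add 1 from each side. So sub: 4*((-5*x)^2) = 100.
Step 3. [4*((-5*x)^2) = 100] divide by the outer 4, so div: (-5*x)^2 = 25.
Step 4. [(-5*x)^2 = 25] √ both sides: 25 ≥ 0 gives two branches. So sqrt: -5*x = 5 or -5.
Step 5. [-5*x = 5 or -5] -5·(inner) — divide through by -5, so div: x = -1 or 1.

Answer: x ∈ {-1, 1}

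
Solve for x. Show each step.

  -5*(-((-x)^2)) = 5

Step 1. [-5*(-((-x)^2)) = 5] LHS = -5·(…); ÷-5 both sides ⇒ div: -((-x)^2) = -1.
Step 2. [-((-x)^2) = -1] LHS negated; negate both sides, so neg: (-x)^2 = 1.
Step 3. [(-x)^2 = 1] LHS squared, RHS 1 ≥ 0: apply √ (±), so sqrt: -x = 1 or -1.
Step 4. [-x = 1 or -1] flip signs both sides. So neg: x = -1 or 1.

Answer: x ∈ {-1, 1}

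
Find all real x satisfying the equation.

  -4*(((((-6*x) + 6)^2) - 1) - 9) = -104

Step 1. [-4*(((((-6*x) + 6)^2) - 1) - 9) = -104] divide by the outer -4. So div: ((((-6*x) + 6)^2) - 1) - 9 = 26.
Step 2. [((((-6*x) + 6)^2) - 1) - 9 = 26] 9 comes off first (add 9) ⇒ sub: (((-6*x) + 6)^2) - 1 = 35.
Step 3. [(((-6*x) + 6)^2) - 1 = 35] the outer -1 inverts by adding 1 ⇒ sub: ((-6*x) + 6)^2 = 36.
Step 4. [((-6*x) + 6)^2 = 36] LHS squared, RHS 36 ≥ 0: apply √ (±). So sqrt: (-6*x) + 6 = 6 or -6.
Step 5. [(-6*x) + 6 = 6 or -6] -6 | LHS and -6 | 6 or -6: pull -6 out. So factor: x - 1 = -1 or 1.
Step 6. [x - 1 = -1 or 1] the outer -1 inverts by adding 1 ⇒ sub: x = 0 or 2.

Answer: x ∈ {0, 2}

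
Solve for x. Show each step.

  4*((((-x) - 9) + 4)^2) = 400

Step 1. [4*((((-x) - 9) + 4)^2) = 400] divide by the outer 4, so div: (((-x) - 9) + 4)^2 = 100.
Step 2. [(((-x) - 9) + 4)^2 = 100] √ both sides: 100 ≥ 0 gives two branches. So sqrt: ((-x) - 9) + 4 = 10 or -10.
Step 3. [((-x) - 9) + 4 = 10 or -10] +4 is outermost — subtract 4 both sides ⇒ sub: (-x) - 9 = 6 or -14.
Step 4. [(-x) - 9 = 6 or -14] 9 comes off first (add 9), so sub: -x = 15 or -5.
Step 5. [-x = 15 or -5] leading − — multiply by −1. So neg: x = -15 or 5.

Answer: x ∈ {-15, 5}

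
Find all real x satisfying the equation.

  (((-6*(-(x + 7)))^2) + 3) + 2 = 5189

Step 1. [(((-6*(-(x + 7)))^2) + 3) + 2 = 5189] +2 is outermost — subtract 2 both sides, so sub: ((-6*(-(x + 7)))^2) + 3 = 5187.
Step 2. [((-6*(-(x + 7)))^2) + 3 = 5187] the outer +3 inverts by subtracting 3, so sub: (-6*(-(x + 7)))^2 = 5184.
Step 3. [(-6*(-(x + 7)))^2 = 5184] 5184 ≥ 0, LHS is (·)² — take ±√, so sqrt: -6*(-(x + 7)) = 72 or -72.
Step 4. [-6*(-(x + 7)) = 72 or -72] divide by the outer -6. So div: -(x + 7) = -12 or 12.
Step 5. [-(x + 7) = -12 or 12] flip signs both sides, so neg: x + 7 = 12 or -12.
Step 6. [x + 7 = 12 or -12] 7 comes off first (subtract 7) ⇒ sub: x = 5 or -19.

Answer: x ∈ {-19, 5}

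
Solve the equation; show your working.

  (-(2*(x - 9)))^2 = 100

Step 1. [(-(2*(x - 9)))^2 = 100] √ both sides: 100 ≥ 0 gives two branches, so sqrt: -(2*(x - 9)) = 10 or -10.
Step 2. [-(2*(x - 9)) = 10 or -10] flip signs both sides ⇒ neg: 2*(x - 9) = -10 or 10.
Step 3. [2*(x - 9) = -10 or 10] leading coefficient 2: divide by 2 ⇒ div: x - 9 = -5 or 5.
Step 4. [x - 9 = -5 or 5] 9 comes off first (add 9) ⇒ sub: x = 4 or 14.

Answer: x ∈ {4, 14}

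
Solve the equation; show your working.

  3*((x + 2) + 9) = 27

Step 1. [3*((x + 2) + 9) = 27] leading coefficient 3: divide by 3 ⇒ div: (x + 2) + 9 = 9.
Step 2. [(x + 2) + 9 = 9] peel the +9: subtract 9 from each side. So sub: x + 2 = 0.
Step 3. [x + 2 = 0] 2 comes off first (subtract 2), so sub: x = -2.

Answer: x ∈ {-2}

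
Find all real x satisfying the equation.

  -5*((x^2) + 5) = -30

Step 1. [-5*((x^2) + 5) = -30] leading coefficient -5: divide by -5. So div: (x^2) + 5 = 6.
Step 2. [(x^2) + 5 = 6] 5 comes off first (subtract 5). So sub: x^2 = 1.
Step 3. [x^2 = 1] √ both sides: 1 ≥ 0 gives two branches, so sqrt: x = 1 or -1.

Answer: x ∈ {-1, 1}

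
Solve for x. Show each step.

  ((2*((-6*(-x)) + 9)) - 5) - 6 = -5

Step 1. [((2*((-6*(-x)) + 9)) - 5) - 6 = -5] -6 is outermost — add 6 both sides ⇒ sub: (2*((-6*(-x)) + 9)) - 5 = 1.
Step 2. [(2*((-6*(-x)) + 9)) - 5 = 1] peel the -5: add 5 from each side, so sub: 2*((-6*(-x)) + 9) = 6.
Step 3. [2*((-6*(-x)) + 9) = 6] leading coefficient 2: divide by 2, so div: (-6*(-x)) + 9 = 3.
Step 4. [(-6*(-x)) + 9 = 3] 9 comes off first (subtract 9). So sub: -6*(-x) = -6.
Step 5. [-6*(-x) = -6] LHS = -6·(…); ÷-6 both sides. So div: -x = 1.
Step 6. [-x = 1] flip signs both sides ⇒ neg: x = -1.

Answer: x ∈ {-1}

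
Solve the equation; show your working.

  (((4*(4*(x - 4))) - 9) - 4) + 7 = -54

Step 1. [(((4*(4*(x - 4))) - 9) - 4) + 7 = -54] +7 is outermost — subtract 7 both sides. So sub: ((4*(4*(x - 4))) - 9) - 4 = -61.
Step 2. [((4*(4*(x - 4))) - 9) - 4 = -61] 4 comes off first (add 4), so sub: (4*(4*(x - 4))) - 9 = -57.
Step 3. [(4*(4*(x - 4))) - 9 = -57] peel the -9: add 9 from each side. So sub: 4*(4*(x - 4)) = -48.
Step 4. [4*(4*(x - 4)) = -48] 4 out front; divide by 4. So div: 4*(x - 4) = -12.
Step 5. [4*(x - 4) = -12] 4·(inner) — divide through by 4 ⇒ div: x - 4 = -3.
Step 6. [x - 4 = -3] add 4: x sits inside (… - 4), so sub: x = 1.

Answer: x ∈ {1}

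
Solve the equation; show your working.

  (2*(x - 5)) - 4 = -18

Step 1. [(2*(x - 5)) - 4 = -18] 2 | LHS and 2 | -18: pull 2 out, so factor: (x - 5) - 2 = -9.
Step 2. [(x - 5) - 2 = -9] -2 is outermost — add 2 both sides, so sub: x - 5 = -7.
Step 3. [x - 5 = -7] -5 is outermost — add 5 both sides, so sub: x = -2.

Answer: x ∈ {-2}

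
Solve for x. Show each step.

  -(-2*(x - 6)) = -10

Step 1. [-(-2*(x - 6)) = -10] flip signs both sides. So neg: -2*(x - 6) = 10.
Step 2. [-2*(x - 6) = 10] LHS = -2·(…); ÷-2 both sides, so div: x - 6 = -5.
Step 3. [x - 6 = -5] peel the -6: add 6 from each side. So sub: x = 1.

Answer: x ∈ {1}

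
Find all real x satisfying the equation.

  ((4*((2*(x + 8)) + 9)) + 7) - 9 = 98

Step 1. [((4*((2*(x + 8)) + 9)) + 7) - 9 = 98] 9 comes off first (add 9). So sub: (4*((2*(x + 8)) + 9)) + 7 = 107.
Step 2. [(4*((2*(x + 8)) + 9)) + 7 = 107] subtract 7: x sits inside (… + 7). So sub: 4*((2*(x + 8)) + 9) = 100.
Step 3. [4*((2*(x + 8)) + 9) = 100] 4·(inner) — divide through by 4. So div: (2*(x + 8)) + 9 = 25.
Step 4. [(2*(x + 8)) + 9 = 25] subtract 9: x sits inside (… + 9), so sub: 2*(x + 8) = 16.
Step 5. [2*(x + 8) = 16] divide by the outer 2. So div: x + 8 = 8.
Step 6. [x + 8 = 8] the outer +8 inverts by subtracting 8, so sub: x = 0.

Answer: x ∈ {0}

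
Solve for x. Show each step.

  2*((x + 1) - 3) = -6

Step 1. [2*((x + 1) - 3) = -6] leading coefficient 2: divide by 2, so div: (x + 1) - 3 = -3.
Step 2. [(x + 1) - 3 = -3] -3 is outermost — add 3 both sides. So sub: x + 1 = 0.
Step 3. [x + 1 = 0] peel the +1: subtract 1 from each side ⇒ sub: x = -1.

Answer: x ∈ {-1}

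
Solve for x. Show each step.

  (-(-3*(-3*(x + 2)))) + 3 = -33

Step 1. [(-(-3*(-3*(x + 2)))) + 3 = -33] subtract 3: x sits inside (… + 3). So sub: -(-3*(-3*(x + 2))) = -36.
Step 2. [-(-3*(-3*(x + 2))) = -36] leading − — multiply by −1 ⇒ neg: -3*(-3*(x + 2)) = 36.
Step 3. [-3*(-3*(x + 2)) = 36] LHS = -3·(…); ÷-3 both sides ⇒ div: -3*(x + 2) = -12.
Step 4. [-3*(x + 2) = -12] leading coefficient -3: divide by -3 ⇒ div: x + 2 = 4.
Step 5. [x + 2 = 4] +2 is outermost — subtract 2 both sides, so sub: x = 2.

Answer: x ∈ {2}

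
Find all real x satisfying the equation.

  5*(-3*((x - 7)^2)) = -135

Step 1. [5*(-3*((x - 7)^2)) = -135] leading coefficient 5: divide by 5 ⇒ div: -3*((x - 7)^2) = -27.
Step 2. [-3*((x - 7)^2) = -27] LHS = -3·(…); ÷-3 both sides. So div: (x - 7)^2 = 9.
Step 3. [(x - 7)^2 = 9] LHS squared, RHS 9 ≥ 0: apply √ (±). So sqrt: x - 7 = 3 or -3.
Step 4. [x - 7 = 3 or -3] the outer -7 inverts by adding 7 ⇒ sub: x = 10 or 4.

Answer: x ∈ {4, 10}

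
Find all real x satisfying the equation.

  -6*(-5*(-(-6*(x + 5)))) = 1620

Step 1. [-6*(-5*(-(-6*(x + 5)))) = 1620] leading coefficient -6: divide by -6, so div: -5*(-(-6*(x + 5))) = -270.
Step 2. [-5*(-(-6*(x + 5))) = -270] -5·(inner) — divide through by -5 ⇒ div: -(-6*(x + 5)) = 54.
Step 3. [-(-6*(x + 5)) = 54] flip signs both sides. So neg: -6*(x + 5) = -54.
Step 4. [-6*(x + 5) = -54] -6·(inner) — divide through by -6, so div: x + 5 = 9.
Step 5. [x + 5 = 9] peel the +5: subtract 5 from each side. So sub: x = 4.

Answer: x ∈ {4}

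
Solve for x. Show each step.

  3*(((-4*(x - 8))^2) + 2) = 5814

Step 1. [3*(((-4*(x - 8))^2) + 2) = 5814] 3·(inner) — divide through by 3. So div: ((-4*(x - 8))^2) + 2 = 1938.
Step 2. [((-4*(x - 8))^2) + 2 = 1938] 2 comes off first (subtract 2), so sub: (-4*(x - 8))^2 = 1936.
Step 3. [(-4*(x - 8))^2 = 1936] LHS squared, RHS 1936 ≥ 0: apply √ (±) ⇒ sqrt: -4*(x - 8) = 44 or -44.
Step 4. [-4*(x - 8) = 44 or -44] -4·(inner) — divide through by -4, so div: x - 8 = -11 or 11.
Step 5. [x - 8 = -11 or 11] the outer -8 inverts by adding 8 ⇒ sub: x = -3 or 19.

Answer: x ∈ {-3, 19}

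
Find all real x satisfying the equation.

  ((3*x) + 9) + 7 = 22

Step 1. [((3*x) + 9) + 7 = 22] 7 comes off first (subtract 7), so sub: (3*x) + 9 = 15.
Step 2. [(3*x) + 9 = 15] 3 | LHS and 3 | 15: pull 3 out. So factor: x + 3 = 5.
Step 3. [x + 3 = 5] +3 is outermost — subtract 3 both sides. So sub: x = 2.

Answer: x ∈ {2}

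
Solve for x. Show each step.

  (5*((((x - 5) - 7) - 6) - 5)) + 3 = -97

Step 1. [(5*((((x - 5) - 7) - 6) - 5)) + 3 = -97] the outer +3 inverts by subtracting 3 ⇒ sub: 5*((((x - 5) - 7) - 6) - 5) = -100.
Step 2. [5*((((x - 5) - 7) - 6) - 5) = -100] 5·(inner) — divide through by 5, so div: (((x - 5) - 7) - 6) - 5 = -20.
Step 3. [(((x - 5) - 7) - 6) - 5 = -20] the outer -5 inverts by adding 5 ⇒ sub: ((x - 5) - 7) - 6 = -15.
Step 4. [((x - 5) - 7) - 6 = -15] the outer -6 inverts by adding 6, so sub: (x - 5) - 7 = -9.
Step 5. [(x - 5) - 7 = -9] peel the -7: add 7 from each side, so sub: x - 5 = -2.
Step 6. [x - 5 = -2] 5 comes off first (add 5) ⇒ sub: x = 3.

Answer: x ∈ {3}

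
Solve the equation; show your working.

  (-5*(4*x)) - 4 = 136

Step 1. [(-5*(4*x)) - 4 = 136] 4 comes off first (add 4), so sub: -5*(4*x) = 140.
Step 2. [-5*(4*x) = 140] -5 out front; divide by -5. So div: 4*x = -28.
Step 3. [4*x = -28] LHS = 4·(…); ÷4 both sides. So div: x = -7.

Answer: x ∈ {-7}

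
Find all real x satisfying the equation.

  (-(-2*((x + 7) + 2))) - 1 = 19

Step 1. [(-(-2*((x + 7) + 2))) - 1 = 19] -1 is outermost — add 1 both sides, so sub: -(-2*((x + 7) + 2)) = 20.
Step 2. [-(-2*((x + 7) + 2)) = 20] flip signs both sides ⇒ neg: -2*((x + 7) + 2) = -20.
Step 3. [-2*((x + 7) + 2) = -20] leading coefficient -2: divide by -2. So div: (x + 7) + 2 = 10.
Step 4. [(x + 7) + 2 = 10] 2 comes off first (subtract 2) ⇒ sub: x + 7 = 8.
Step 5. [x + 7 = 8] +7 is outermost — subtract 7 both sides. So sub: x = 1.

Answer: x ∈ {1}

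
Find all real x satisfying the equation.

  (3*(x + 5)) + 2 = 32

Step 1. [(3*(x + 5)) + 2 = 32] +2 is outermost — subtract 2 both sides ⇒ sub: 3*(x + 5) = 30.
Step 2. [3*(x + 5) = 30] leading coefficient 3: divide by 3, so div: x + 5 = 10.
Step 3. [x + 5 = 10] the outer +5 inverts by subtracting 5, so sub: x = 5.

Answer: x ∈ {5}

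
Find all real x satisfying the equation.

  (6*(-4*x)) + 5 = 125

Step 1. [(6*(-4*x)) + 5 = 125] the outer +5 inverts by subtracting 5. So sub: 6*(-4*x) = 120.
Step 2. [6*(-4*x) = 120] divide by the outer 6. So div: -4*x = 20.
Step 3. [-4*x = 20] -4 out front; divide by -4 ⇒ div: x = -5.

Answer: x ∈ {-5}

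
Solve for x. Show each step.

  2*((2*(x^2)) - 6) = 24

Step 1. [2*((2*(x^2)) - 6) = 24] 2·(inner) — divide through by 2. So div: (2*(x^2)) - 6 = 12.
Step 2. [(2*(x^2)) - 6 = 12] 2 divides every term; factor it out, so factor: (x^2) - 3 = 6.
Step 3. [(x^2) - 3 = 6] -3 is outermost — add 3 both sides ⇒ sub: x^2 = 9.
Step 4. [x^2 = 9] LHS squared, RHS 9 ≥ 0: apply √ (±), so sqrt: x = 3 or -3.

Answer: x ∈ {-3, 3}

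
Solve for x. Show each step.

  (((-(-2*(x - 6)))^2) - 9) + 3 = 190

Step 1. [(((-(-2*(x - 6)))^2) - 9) + 3 = 190] 3 comes off first (subtract 3), so sub: ((-(-2*(x - 6)))^2) - 9 = 187.
Step 2. [((-(-2*(x - 6)))^2) - 9 = 187] 9 comes off first (add 9) ⇒ sub: (-(-2*(x - 6)))^2 = 196.
Step 3. [(-(-2*(x - 6)))^2 = 196] √ both sides: 196 ≥ 0 gives two branches. So sqrt: -(-2*(x - 6)) = 14 or -14.
Step 4. [-(-2*(x - 6)) = 14 or -14] leading − — multiply by −1 ⇒ neg: -2*(x - 6) = -14 or 14.
Step 5. [-2*(x - 6) = -14 or 14] -2 out front; divide by -2 ⇒ div: x - 6 = 7 or -7.
Step 6. [x - 6 = 7 or -7] -6 is outermost — add 6 both sides. So sub: x = 13 or -1.

Answer: x ∈ {-1, 13}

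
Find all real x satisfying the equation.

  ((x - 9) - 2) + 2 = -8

Step 1. [((x - 9) - 2) + 2 = -8] 2 comes off first (subtract 2), so sub: (x - 9) - 2 = -10.
Step 2. [(x - 9) - 2 = -10] the outer -2 inverts by adding 2. So sub: x - 9 = -8.
Step 3. [x - 9 = -8] the outer -9 inverts by adding 9, so sub: x = 1.

Answer: x ∈ {1}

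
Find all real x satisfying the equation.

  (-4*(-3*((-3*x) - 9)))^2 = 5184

Step 1. [(-4*(-3*((-3*x) - 9)))^2 = 5184] 5184 ≥ 0, LHS is (·)² — take ±√. So sqrt: -4*(-3*((-3*x) - 9)) = 72 or -72.
Step 2. [-4*(-3*((-3*x) - 9)) = 72 or -72] -4 out front; divide by -4, so div: -3*((-3*x) - 9) = -18 or 18.
Step 3. [-3*((-3*x) - 9) = -18 or 18] -3·(inner) — divide through by -3 ⇒ div: (-3*x) - 9 = 6 or -6.
Step 4. [(-3*x) - 9 = 6 or -6] -9 is outermost — add 9 both sides ⇒ sub: -3*x = 15 or 3.
Step 5. [-3*x = 15 or 3] divide by the outer -3 ⇒ div: x = -5 or -1.

Answer: x ∈ {-5, -1}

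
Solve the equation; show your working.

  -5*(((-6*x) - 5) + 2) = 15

Step 1. [-5*(((-6*x) - 5) + 2) = 15] -5·(inner) — divide through by -5. So div: ((-6*x) - 5) + 2 = -3.
Step 2. [((-6*x) - 5) + 2 = -3] subtract 2: x sits inside (… + 2), so sub: (-6*x) - 5 = -5.
Step 3. [(-6*x) - 5 = -5] -5 is outermost — add 5 both sides, so sub: -6*x = 0.
Step 4. [-6*x = 0] divide by the outer -6, so div: x = 0.

Answer: x ∈ {0}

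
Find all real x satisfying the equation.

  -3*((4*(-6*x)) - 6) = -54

Step 1. [-3*((4*(-6*x)) - 6) = -54] divide by the outer -3. So div: (4*(-6*x)) - 6 = 18.
Step 2. [(4*(-6*x)) - 6 = 18] 6 comes off first (add 6) ⇒ sub: 4*(-6*x) = 24.
Step 3. [4*(-6*x) = 24] divide by the outer 4, so div: -6*x = 6.
Step 4. [-6*x = 6] leading coefficient -6: divide by -6, so div: x = -1.

Answer: x ∈ {-1}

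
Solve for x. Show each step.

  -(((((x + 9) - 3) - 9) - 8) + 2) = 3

Step 1. [-(((((x + 9) - 3) - 9) - 8) + 2) = 3] leading − — multiply by −1 ⇒ neg: ((((x + 9) - 3) - 9) - 8) + 2 = -3.
Step 2. [((((x + 9) - 3) - 9) - 8) + 2 = -3] +2 is outermost — subtract 2 both sides, so sub: (((x + 9) - 3) - 9) - 8 = -5.
Step 3. [(((x + 9) - 3) - 9) - 8 = -5] -8 is outermost — add 8 both sides. So sub: ((x + 9) - 3) - 9 = 3.
Step 4. [((x + 9) - 3) - 9 = 3] -9 is outermost — add 9 both sides ⇒ sub: (x + 9) - 3 = 12.
Step 5. [(x + 9) - 3 = 12] 3 comes off first (add 3) ⇒ sub: x + 9 = 15.
Step 6. [x + 9 = 15] the outer +9 inverts by subtracting 9 ⇒ sub: x = 6.

Answer: x ∈ {6}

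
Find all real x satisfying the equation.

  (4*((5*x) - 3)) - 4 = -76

Step 1. [(4*((5*x) - 3)) - 4 = -76] 4 divides every term; factor it out. So factor: ((5*x) - 3) - 1 = -19.
Step 2. [((5*x) - 3) - 1 = -19] peel the -1: add 1 from each side, so sub: (5*x) - 3 = -18.
Step 3. [(5*x) - 3 = -18] the outer -3 inverts by adding 3 ⇒ sub: 5*x = -15.
Step 4. [5*x = -15] 5·(inner) — divide through by 5. So div: x = -3.

Answer: x ∈ {-3}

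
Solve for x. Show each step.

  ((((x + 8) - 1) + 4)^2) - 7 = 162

Step 1. [((((x + 8) - 1) + 4)^2) - 7 = 162] -7 is outermost — add 7 both sides, so sub: (((x + 8) - 1) + 4)^2 = 169.
Step 2. [(((x + 8) - 1) + 4)^2 = 169] LHS squared, RHS 169 ≥ 0: apply √ (±). So sqrt: ((x + 8) - 1) + 4 = 13 or -13.
Step 3. [((x + 8) - 1) + 4 = 13 or -13] +4 is outermost — subtract 4 both sides, so sub: (x + 8) - 1 = 9 or -17.
Step 4. [(x + 8) - 1 = 9 or -17] the outer -1 inverts by adding 1, so sub: x + 8 = 10 or -16.
Step 5. [x + 8 = 10 or -16] subtract 8: x sits inside (… + 8), so sub: x = 2 or -24.

Answer: x ∈ {-24, 2}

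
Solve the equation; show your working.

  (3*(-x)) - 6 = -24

Step 1. [(3*(-x)) - 6 = -24] common factor 3 (LHS and -24) — divide through, so factor: (-x) - 2 = -8.
Step 2. [(-x) - 2 = -8] the outer -2 inverts by adding 2. So sub: -x = -6.
Step 3. [-x = -6] LHS negated; negate both sides ⇒ neg: x = 6.

Answer: x ∈ {6}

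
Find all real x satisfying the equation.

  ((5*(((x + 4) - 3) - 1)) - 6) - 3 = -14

Step 1. [((5*(((x + 4) - 3) - 1)) - 6) - 3 = -14] the outer -3 inverts by adding 3, so sub: (5*(((x + 4) - 3) - 1)) - 6 = -11.
Step 2. [(5*(((x + 4) - 3) - 1)) - 6 = -11] -6 is outermost — add 6 both sides ⇒ sub: 5*(((x + 4) - 3) - 1) = -5.
Step 3. [5*(((x + 4) - 3) - 1) = -5] divide by the outer 5. So div: ((x + 4) - 3) - 1 = -1.
Step 4. [((x + 4) - 3) - 1 = -1] -1 is outermost — add 1 both sides, so sub: (x + 4) - 3 = 0.
Step 5. [(x + 4) - 3 = 0] the outer -3 inverts by adding 3, so sub: x + 4 = 3.
Step 6. [x + 4 = 3] 4 comes off first (subtract 4). So sub: x = -1.

Answer: x ∈ {-1}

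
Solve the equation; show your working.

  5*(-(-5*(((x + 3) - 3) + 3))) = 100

Step 1. [5*(-(-5*(((x + 3) - 3) + 3))) = 100] LHS = 5·(…); ÷5 both sides ⇒ div: -(-5*(((x + 3) - 3) + 3)) = 20.
Step 2. [-(-5*(((x + 3) - 3) + 3)) = 20] leading − — multiply by −1, so neg: -5*(((x + 3) - 3) + 3) = -20.
Step 3. [-5*(((x + 3) - 3) + 3) = -20] -5 out front; divide by -5. So div: ((x + 3) - 3) + 3 = 4.
Step 4. [((x + 3) - 3) + 3 = 4] the outer +3 inverts by subtracting 3. So sub: (x + 3) - 3 = 1.
Step 5. [(x + 3) - 3 = 1] add 3: x sits inside (… - 3) ⇒ sub: x + 3 = 4.
Step 6. [x + 3 = 4] 3 comes off first (subtract 3), so sub: x = 1.

Answer: x ∈ {1}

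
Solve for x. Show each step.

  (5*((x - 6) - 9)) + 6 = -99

Step 1. [(5*((x - 6) - 9)) + 6 = -99] subtract 6: x sits inside (… + 6). So sub: 5*((x - 6) - 9) = -105.
Step 2. [5*((x - 6) - 9) = -105] 5·(inner) — divide through by 5 ⇒ div: (x - 6) - 9 = -21.
Step 3. [(x - 6) - 9 = -21] -9 is outermost — add 9 both sides. So sub: x - 6 = -12.
Step 4. [x - 6 = -12] -6 is outermost — add 6 both sides. So sub: x = -6.

Answer: x ∈ {-6}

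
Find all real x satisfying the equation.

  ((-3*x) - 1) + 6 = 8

Step 1. [((-3*x) - 1) + 6 = 8] peel the +6: subtract 6 from each side ⇒ sub: (-3*x) - 1 = 2.
Step 2. [(-3*x) - 1 = 2] 1 comes off first (add 1) ⇒ sub: -3*x = 3.
Step 3. [-3*x = 3] -3 out front; divide by -3. So div: x = -1.

Answer: x ∈ {-1}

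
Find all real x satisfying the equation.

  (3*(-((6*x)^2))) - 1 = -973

Step 1. [(3*(-((6*x)^2))) - 1 = -973] the outer -1 inverts by adding 1. So sub: 3*(-((6*x)^2)) = -972.
Step 2. [3*(-((6*x)^2)) = -972] divide by the outer 3, so div: -((6*x)^2) = -324.
Step 3. [-((6*x)^2) = -324] flip signs both sides, so neg: (6*x)^2 = 324.
Step 4. [(6*x)^2 = 324] √ both sides: 324 ≥ 0 gives two branches. So sqrt: 6*x = 18 or -18.
Step 5. [6*x = 18 or -18] divide by the outer 6, so div: x = 3 or -3.

Answer: x ∈ {-3, 3}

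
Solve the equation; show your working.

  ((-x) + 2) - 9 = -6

Step 1. [((-x) + 2) - 9 = -6] the outer -9 inverts by adding 9, so sub: (-x) + 2 = 3.
Step 2. [(-x) + 2 = 3] 2 comes off first (subtract 2), so sub: -x = 1.
Step 3. [-x = 1] flip signs both sides. So neg: x = -1.

Answer: x ∈ {-1}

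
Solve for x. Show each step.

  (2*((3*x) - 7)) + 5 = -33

Step 1. [(2*((3*x) - 7)) + 5 = -33] 5 comes off first (subtract 5) ⇒ sub: 2*((3*x) - 7) = -38.
Step 2. [2*((3*x) - 7) = -38] divide by the outer 2. So div: (3*x) - 7 = -19.
Step 3. [(3*x) - 7 = -19] 7 comes off first (add 7). So sub: 3*x = -12.
Step 4. [3*x = -12] LHS = 3·(…); ÷3 both sides, so div: x = -4.

Answer: x ∈ {-4}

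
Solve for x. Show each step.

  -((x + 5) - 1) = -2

Step 1. [-((x + 5) - 1) = -2] flip signs both sides ⇒ neg: (x + 5) - 1 = 2.
Step 2. [(x + 5) - 1 = 2] 1 comes off first (add 1) ⇒ sub: x + 5 = 3.
Step 3. [x + 5 = 3] subtract 5: x sits inside (… + 5) ⇒ sub: x = -2.

Answer: x ∈ {-2}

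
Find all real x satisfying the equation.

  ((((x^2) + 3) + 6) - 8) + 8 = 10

Step 1. [((((x^2) + 3) + 6) - 8) + 8 = 10] peel the +8: subtract 8 from each side, so sub: (((x^2) + 3) + 6) - 8 = 2.
Step 2. [(((x^2) + 3) + 6) - 8 = 2] add 8: x sits inside (… - 8) ⇒ sub: ((x^2) + 3) + 6 = 10.
Step 3. [((x^2) + 3) + 6 = 10] +6 is outermost — subtract 6 both sides, so sub: (x^2) + 3 = 4.
Step 4. [(x^2) + 3 = 4] the outer +3 inverts by subtracting 3, so sub: x^2 = 1.
Step 5. [x^2 = 1] √ both sides: 1 ≥ 0 gives two branches, so sqrt: x = 1 or -1.

Answer: x ∈ {-1, 1}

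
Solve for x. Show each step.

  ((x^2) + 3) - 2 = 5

Step 1. [((x^2) + 3) - 2 = 5] -2 is outermost — add 2 both sides ⇒ sub: (x^2) + 3 = 7.
Step 2. [(x^2) + 3 = 7] +3 is outermost — subtract 3 both sides. So sub: x^2 = 4.
Step 3. [x^2 = 4] √ both sides: 4 ≥ 0 gives two branches, so sqrt: x = 2 or -2.

Answer: x ∈ {-2, 2}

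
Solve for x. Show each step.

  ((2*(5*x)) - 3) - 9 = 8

Step 1. [((2*(5*x)) - 3) - 9 = 8] the outer -9 inverts by adding 9 ⇒ sub: (2*(5*x)) - 3 = 17.
Step 2. [(2*(5*x)) - 3 = 17] peel the -3: add 3 from each side. So sub: 2*(5*x) = 20.
Step 3. [2*(5*x) = 20] leading coefficient 2: divide by 2 ⇒ div: 5*x = 10.
Step 4. [5*x = 10] 5·(inner) — divide through by 5, so div: x = 2.

Answer: x ∈ {2}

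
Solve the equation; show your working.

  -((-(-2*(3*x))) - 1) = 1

Step 1. [-((-(-2*(3*x))) - 1) = 1] leading − — multiply by −1. So neg: (-(-2*(3*x))) - 1 = -1.
Step 2. [(-(-2*(3*x))) - 1 = -1] add 1: x sits inside (… - 1), so sub: -(-2*(3*x)) = 0.
Step 3. [-(-2*(3*x)) = 0] LHS negated; negate both sides. So neg: -2*(3*x) = 0.
Step 4. [-2*(3*x) = 0] LHS = -2·(…); ÷-2 both sides. So div: 3*x = 0.
Step 5. [3*x = 0] 3 out front; divide by 3, so div: x = 0.

Answer: x ∈ {0}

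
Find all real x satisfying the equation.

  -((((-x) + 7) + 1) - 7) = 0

Step 1. [-((((-x) + 7) + 1) - 7) = 0] LHS negated; negate both sides ⇒ neg: (((-x) + 7) + 1) - 7 = 0.
Step 2. [(((-x) + 7) + 1) - 7 = 0] peel the -7: add 7 from each side ⇒ sub: ((-x) + 7) + 1 = 7.
Step 3. [((-x) + 7) + 1 = 7] subtract 1: x sits inside (… + 1) ⇒ sub: (-x) + 7 = 6.
Step 4. [(-x) + 7 = 6] the outer +7 inverts by subtracting 7 ⇒ sub: -x = -1.
Step 5. [-x = -1] flip signs both sides ⇒ neg: x = 1.

Answer: x ∈ {1}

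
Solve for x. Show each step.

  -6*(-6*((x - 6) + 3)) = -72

Step 1. [-6*(-6*((x - 6) + 3)) = -72] leading coefficient -6: divide by -6 ⇒ div: -6*((x - 6) + 3) = 12.
Step 2. [-6*((x - 6) + 3) = 12] -6·(inner) — divide through by -6, so div: (x - 6) + 3 = -2.
Step 3. [(x - 6) + 3 = -2] the outer +3 inverts by subtracting 3, so sub: x - 6 = -5.
Step 4. [x - 6 = -5] peel the -6: add 6 from each side, so sub: x = 1.

Answer: x ∈ {1}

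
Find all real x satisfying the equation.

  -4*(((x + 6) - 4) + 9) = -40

Step 1. [-4*(((x + 6) - 4) + 9) = -40] LHS = -4·(…); ÷-4 both sides ⇒ div: ((x + 6) - 4) + 9 = 10.
Step 2. [((x + 6) - 4) + 9 = 10] the outer +9 inverts by subtracting 9, so sub: (x + 6) - 4 = 1.
Step 3. [(x + 6) - 4 = 1] 4 comes off first (add 4), so sub: x + 6 = 5.
Step 4. [x + 6 = 5] the outer +6 inverts by subtracting 6 ⇒ sub: x = -1.

Answer: x ∈ {-1}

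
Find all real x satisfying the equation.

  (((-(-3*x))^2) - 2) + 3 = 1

Step 1. [(((-(-3*x))^2) - 2) + 3 = 1] peel the +3: subtract 3 from each side ⇒ sub: ((-(-3*x))^2) - 2 = -2.
Step 2. [((-(-3*x))^2) - 2 = -2] 2 comes off first (add 2). So sub: (-(-3*x))^2 = 0.
Step 3. [(-(-3*x))^2 = 0] √ both sides: 0 ≥ 0 gives two branches ⇒ sqrt: -(-3*x) = 0.
Step 4. [-(-3*x) = 0] flip signs both sides ⇒ neg: -3*x = 0.
Step 5. [-3*x = 0] divide by the outer -3. So div: x = 0.

Answer: x ∈ {0}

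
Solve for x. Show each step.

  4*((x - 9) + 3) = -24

Step 1. [4*((x - 9) + 3) = -24] divide by the outer 4, so div: (x - 9) + 3 = -6.
Step 2. [(x - 9) + 3 = -6] the outer +3 inverts by subtracting 3, so sub: x - 9 = -9.
Step 3. [x - 9 = -9] the outer -9 inverts by adding 9. So sub: x = 0.

Answer: x ∈ {0}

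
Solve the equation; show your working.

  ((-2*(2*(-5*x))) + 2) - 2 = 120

Step 1. [((-2*(2*(-5*x))) + 2) - 2 = 120] -2 is outermost — add 2 both sides ⇒ sub: (-2*(2*(-5*x))) + 2 = 122.
Step 2. [(-2*(2*(-5*x))) + 2 = 122] -2 | LHS and -2 | 122: pull -2 out, so factor: (2*(-5*x)) - 1 = -61.
Step 3. [(2*(-5*x)) - 1 = -61] the outer -1 inverts by adding 1, so sub: 2*(-5*x) = -60.
Step 4. [2*(-5*x) = -60] leading coefficient 2: divide by 2 ⇒ div: -5*x = -30.
Step 5. [-5*x = -30] -5 out front; divide by -5 ⇒ div: x = 6.

Answer: x ∈ {6}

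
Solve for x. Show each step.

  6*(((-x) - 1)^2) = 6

Step 1. [6*(((-x) - 1)^2) = 6] 6 out front; divide by 6, so div: ((-x) - 1)^2 = 1.
Step 2. [((-x) - 1)^2 = 1] LHS squared, RHS 1 ≥ 0: apply √ (±) ⇒ sqrt: (-x) - 1 = 1 or -1.
Step 3. [(-x) - 1 = 1 or -1] peel the -1: add 1 from each side, so sub: -x = 2 or 0.
Step 4. [-x = 2 or 0] leading − — multiply by −1. So neg: x = -2 or 0.

Answer: x ∈ {-2, 0}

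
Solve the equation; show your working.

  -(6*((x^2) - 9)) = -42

Step 1. [-(6*((x^2) - 9)) = -42] leading − — multiply by −1. So neg: 6*((x^2) - 9) = 42.
Step 2. [6*((x^2) - 9) = 42] leading coefficient 6: divide by 6. So div: (x^2) - 9 = 7.
Step 3. [(x^2) - 9 = 7] add 9: x sits inside (… - 9). So sub: x^2 = 16.
Step 4. [x^2 = 16] √ both sides: 16 ≥ 0 gives two branches, so sqrt: x = 4 or -4.

Answer: x ∈ {-4, 4}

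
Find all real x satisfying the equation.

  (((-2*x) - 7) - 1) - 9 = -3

Step 1. [(((-2*x) - 7) - 1) - 9 = -3] peel the -9: add 9 from each side. So sub: ((-2*x) - 7) - 1 = 6.
Step 2. [((-2*x) - 7) - 1 = 6] 1 comes off first (add 1), so sub: (-2*x) - 7 = 7.
Step 3. [(-2*x) - 7 = 7] peel the -7: add 7 from each side ⇒ sub: -2*x = 14.
Step 4. [-2*x = 14] leading coefficient -2: divide by -2 ⇒ div: x = -7.

Answer: x ∈ {-7}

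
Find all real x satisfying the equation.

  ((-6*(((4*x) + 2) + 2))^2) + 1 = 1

Step 1. [((-6*(((4*x) + 2) + 2))^2) + 1 = 1] +1 is outermost — subtract 1 both sides ⇒ sub: (-6*(((4*x) + 2) + 2))^2 = 0.
Step 2. [(-6*(((4*x) + 2) + 2))^2 = 0] 0 ≥ 0, LHS is (·)² — take ±√, so sqrt: -6*(((4*x) + 2) + 2) = 0.
Step 3. [-6*(((4*x) + 2) + 2) = 0] -6 out front; divide by -6. So div: ((4*x) + 2) + 2 = 0.
Step 4. [((4*x) + 2) + 2 = 0] peel the +2: subtract 2 from each side. So sub: (4*x) + 2 = -2.
Step 5. [(4*x) + 2 = -2] the outer +2 inverts by subtracting 2, so sub: 4*x = -4.
Step 6. [4*x = -4] LHS = 4·(…); ÷4 both sides ⇒ div: x = -1.

Answer: x ∈ {-1}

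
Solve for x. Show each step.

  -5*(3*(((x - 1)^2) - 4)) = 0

Step 1. [-5*(3*(((x - 1)^2) - 4)) = 0] divide by the outer -5, so div: 3*(((x - 1)^2) - 4) = 0.
Step 2. [3*(((x - 1)^2) - 4) = 0] leading coefficient 3: divide by 3, so div: ((x - 1)^2) - 4 = 0.
Step 3. [((x - 1)^2) - 4 = 0] -4 is outermost — add 4 both sides. So sub: (x - 1)^2 = 4.
Step 4. [(x - 1)^2 = 4] 4 ≥ 0, LHS is (·)² — take ±√ ⇒ sqrt: x - 1 = 2 or -2.
Step 5. [x - 1 = 2 or -2] -1 is outermost — add 1 both sides ⇒ sub: x = 3 or -1.

Answer: x ∈ {-1, 3}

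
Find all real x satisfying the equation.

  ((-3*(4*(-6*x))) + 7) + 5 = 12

Step 1. [((-3*(4*(-6*x))) + 7) + 5 = 12] subtract 5: x sits inside (… + 5). So sub: (-3*(4*(-6*x))) + 7 = 7.
Step 2. [(-3*(4*(-6*x))) + 7 = 7] 7 comes off first (subtract 7). So sub: -3*(4*(-6*x)) = 0.
Step 3. [-3*(4*(-6*x)) = 0] -3·(inner) — divide through by -3 ⇒ div: 4*(-6*x) = 0.
Step 4. [4*(-6*x) = 0] 4 out front; divide by 4. So div: -6*x = 0.
Step 5. [-6*x = 0] divide by the outer -6. So div: x = 0.

Answer: x ∈ {0}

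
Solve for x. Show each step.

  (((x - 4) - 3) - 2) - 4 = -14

Step 1. [(((x - 4) - 3) - 2) - 4 = -14] the outer -4 inverts by adding 4. So sub: ((x - 4) - 3) - 2 = -10.
Step 2. [((x - 4) - 3) - 2 = -10] 2 comes off first (add 2), so sub: (x - 4) - 3 = -8.
Step 3. [(x - 4) - 3 = -8] the outer -3 inverts by adding 3, so sub: x - 4 = -5.
Step 4. [x - 4 = -5] the outer -4 inverts by adding 4, so sub: x = -1.

Answer: x ∈ {-1}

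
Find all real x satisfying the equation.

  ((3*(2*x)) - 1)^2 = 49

Step 1. [((3*(2*x)) - 1)^2 = 49] 49 ≥ 0, LHS is (·)² — take ±√, so sqrt: (3*(2*x)) - 1 = 7 or -7.
Step 2. [(3*(2*x)) - 1 = 7 or -7] -1 is outermost — add 1 both sides, so sub: 3*(2*x) = 8 or -6.
Step 3. [3*(2*x) = 8 or -6] 3 out front; divide by 3, so div: 2*x = 8/3 or -2.
Step 4. [2*x = 8/3 or -2] divide by the outer 2, so div: x = 4/3 or -1.

Answer: x ∈ {-1, 4/3}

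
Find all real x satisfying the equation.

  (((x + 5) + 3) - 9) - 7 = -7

Step 1. [(((x + 5) + 3) - 9) - 7 = -7] 7 comes off first (add 7), so sub: ((x + 5) + 3) - 9 = 0.
Step 2. [((x + 5) + 3) - 9 = 0] the outer -9 inverts by adding 9, so sub: (x + 5) + 3 = 9.
Step 3. [(x + 5) + 3 = 9] subtract 3: x sits inside (… + 3) ⇒ sub: x + 5 = 6.
Step 4. [x + 5 = 6] the outer +5 inverts by subtracting 5, so sub: x = 1.

Answer: x ∈ {1}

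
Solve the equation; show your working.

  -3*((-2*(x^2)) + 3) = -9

Step 1. [-3*((-2*(x^2)) + 3) = -9] -3 out front; divide by -3. So div: (-2*(x^2)) + 3 = 3.
Step 2. [(-2*(x^2)) + 3 = 3] subtract 3: x sits inside (… + 3), so sub: -2*(x^2) = 0.
Step 3. [-2*(x^2) = 0] leading coefficient -2: divide by -2 ⇒ div: x^2 = 0.
Step 4. [x^2 = 0] LHS squared, RHS 0 ≥ 0: apply √ (±) ⇒ sqrt: x = 0.

Answer: x ∈ {0}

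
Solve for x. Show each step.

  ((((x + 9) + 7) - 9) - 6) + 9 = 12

Step 1. [((((x + 9) + 7) - 9) - 6) + 9 = 12] +9 is outermost — subtract 9 both sides. So sub: (((x + 9) + 7) - 9) - 6 = 3.
Step 2. [(((x + 9) + 7) - 9) - 6 = 3] add 6: x sits inside (… - 6) ⇒ sub: ((x + 9) + 7) - 9 = 9.
Step 3. [((x + 9) + 7) - 9 = 9] -9 is outermost — add 9 both sides ⇒ sub: (x + 9) + 7 = 18.
Step 4. [(x + 9) + 7 = 18] the outer +7 inverts by subtracting 7, so sub: x + 9 = 11.
Step 5. [x + 9 = 11] peel the +9: subtract 9 from each side ⇒ sub: x = 2.

Answer: x ∈ {2}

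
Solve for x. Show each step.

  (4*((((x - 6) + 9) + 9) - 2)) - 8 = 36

Step 1. [(4*((((x - 6) + 9) + 9) - 2)) - 8 = 36] 4 | LHS and 4 | 36: pull 4 out ⇒ factor: ((((x - 6) + 9) + 9) - 2) - 2 = 9.
Step 2. [((((x - 6) + 9) + 9) - 2) - 2 = 9] -2 is outermost — add 2 both sides, so sub: (((x - 6) + 9) + 9) - 2 = 11.
Step 3. [(((x - 6) + 9) + 9) - 2 = 11] -2 is outermost — add 2 both sides ⇒ sub: ((x - 6) + 9) + 9 = 13.
Step 4. [((x - 6) + 9) + 9 = 13] the outer +9 inverts by subtracting 9 ⇒ sub: (x - 6) + 9 = 4.
Step 5. [(x - 6) + 9 = 4] the outer +9 inverts by subtracting 9. So sub: x - 6 = -5.
Step 6. [x - 6 = -5] peel the -6: add 6 from each side, so sub: x = 1.

Answer: x ∈ {1}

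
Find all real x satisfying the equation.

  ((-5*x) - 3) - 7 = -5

Step 1. [((-5*x) - 3) - 7 = -5] add 7: x sits inside (… - 7). So sub: (-5*x) - 3 = 2.
Step 2. [(-5*x) - 3 = 2] peel the -3: add 3 from each side, so sub: -5*x = 5.
Step 3. [-5*x = 5] -5·(inner) — divide through by -5, so div: x = -1.

Answer: x ∈ {-1}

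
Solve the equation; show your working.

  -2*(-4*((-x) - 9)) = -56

Step 1. [-2*(-4*((-x) - 9)) = -56] divide by the outer -2 ⇒ div: -4*((-x) - 9) = 28.
Step 2. [-4*((-x) - 9) = 28] -4·(inner) — divide through by -4, so div: (-x) - 9 = -7.
Step 3. [(-x) - 9 = -7] -9 is outermost — add 9 both sides. So sub: -x = 2.
Step 4. [-x = 2] LHS negated; negate both sides ⇒ neg: x = -2.

Answer: x ∈ {-2}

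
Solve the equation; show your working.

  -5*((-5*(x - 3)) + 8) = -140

Step 1. [-5*((-5*(x - 3)) + 8) = -140] divide by the outer -5. So div: (-5*(x - 3)) + 8 = 28.
Step 2. [(-5*(x - 3)) + 8 = 28] peel the +8: subtract 8 from each side ⇒ sub: -5*(x - 3) = 20.
Step 3. [-5*(x - 3) = 20] leading coefficient -5: divide by -5, so div: x - 3 = -4.
Step 4. [x - 3 = -4] peel the -3: add 3 from each side, so sub: x = -1.

Answer: x ∈ {-1}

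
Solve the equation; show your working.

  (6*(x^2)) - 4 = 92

Step 1. [(6*(x^2)) - 4 = 92] the outer -4 inverts by adding 4 ⇒ sub: 6*(x^2) = 96.
Step 2. [6*(x^2) = 96] 6 out front; divide by 6 ⇒ div: x^2 = 16.
Step 3. [x^2 = 16] √ both sides: 16 ≥ 0 gives two branches. So sqrt: x = 4 or -4.

Answer: x ∈ {-4, 4}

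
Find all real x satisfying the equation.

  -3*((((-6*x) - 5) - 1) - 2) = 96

Step 1. [-3*((((-6*x) - 5) - 1) - 2) = 96] -3·(inner) — divide through by -3. So div: (((-6*x) - 5) - 1) - 2 = -32.
Step 2. [(((-6*x) - 5) - 1) - 2 = -32] the outer -2 inverts by adding 2 ⇒ sub: ((-6*x) - 5) - 1 = -30.
Step 3. [((-6*x) - 5) - 1 = -30] peel the -1: add 1 from each side. So sub: (-6*x) - 5 = -29.
Step 4. [(-6*x) - 5 = -29] -5 is outermost — add 5 both sides, so sub: -6*x = -24.
Step 5. [-6*x = -24] -6 out front; divide by -6, so div: x = 4.

Answer: x ∈ {4}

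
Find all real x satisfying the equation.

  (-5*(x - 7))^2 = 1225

Step 1. [(-5*(x - 7))^2 = 1225] 1225 ≥ 0, LHS is (·)² — take ±√, so sqrt: -5*(x - 7) = 35 or -35.
Step 2. [-5*(x - 7) = 35 or -35] leading coefficient -5: divide by -5, so div: x - 7 = -7 or 7.
Step 3. [x - 7 = -7 or 7] -7 is outermost — add 7 both sides, so sub: x = 0 or 14.

Answer: x ∈ {0, 14}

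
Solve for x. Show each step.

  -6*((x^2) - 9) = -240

Step 1. [-6*((x^2) - 9) = -240] leading coefficient -6: divide by -6. So div: (x^2) - 9 = 40.
Step 2. [(x^2) - 9 = 40] the outer -9 inverts by adding 9, so sub: x^2 = 49.
Step 3. [x^2 = 49] LHS squared, RHS 49 ≥ 0: apply √ (±). So sqrt: x = 7 or -7.

Answer: x ∈ {-7, 7}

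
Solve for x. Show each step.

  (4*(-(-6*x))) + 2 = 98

Step 1. [(4*(-(-6*x))) + 2 = 98] subtract 2: x sits inside (… + 2). So sub: 4*(-(-6*x)) = 96.
Step 2. [4*(-(-6*x)) = 96] 4 out front; divide by 4 ⇒ div: -(-6*x) = 24.
Step 3. [-(-6*x) = 24] leading − — multiply by −1, so neg: -6*x = -24.
Step 4. [-6*x = -24] -6 out front; divide by -6 ⇒ div: x = 4.

Answer: x ∈ {4}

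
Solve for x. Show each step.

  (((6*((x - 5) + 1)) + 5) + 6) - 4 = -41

Step 1. [(((6*((x - 5) + 1)) + 5) + 6) - 4 = -41] the outer -4 inverts by adding 4 ⇒ sub: ((6*((x - 5) + 1)) + 5) + 6 = -37.
Step 2. [((6*((x - 5) + 1)) + 5) + 6 = -37] the outer +6 inverts by subtracting 6 ⇒ sub: (6*((x - 5) + 1)) + 5 = -43.
Step 3. [(6*((x - 5) + 1)) + 5 = -43] the outer +5 inverts by subtracting 5 ⇒ sub: 6*((x - 5) + 1) = -48.
Step 4. [6*((x - 5) + 1) = -48] leading coefficient 6: divide by 6, so div: (x - 5) + 1 = -8.
Step 5. [(x - 5) + 1 = -8] +1 is outermost — subtract 1 both sides. So sub: x - 5 = -9.
Step 6. [x - 5 = -9] peel the -5: add 5 from each side ⇒ sub: x = -4.

Answer: x ∈ {-4}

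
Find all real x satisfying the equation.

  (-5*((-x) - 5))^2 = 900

Step 1. [(-5*((-x) - 5))^2 = 900] √ both sides: 900 ≥ 0 gives two branches. So sqrt: -5*((-x) - 5) = 30 or -30.
Step 2. [-5*((-x) - 5) = 30 or -30] -5·(inner) — divide through by -5 ⇒ div: (-x) - 5 = -6 or 6.
Step 3. [(-x) - 5 = -6 or 6] peel the -5: add 5 from each side ⇒ sub: -x = -1 or 11.
Step 4. [-x = -1 or 11] leading − — multiply by −1 ⇒ neg: x = 1 or -11.

Answer: x ∈ {-11, 1}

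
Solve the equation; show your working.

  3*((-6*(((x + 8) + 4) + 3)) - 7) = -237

Step 1. [3*((-6*(((x + 8) + 4) + 3)) - 7) = -237] divide by the outer 3. So div: (-6*(((x + 8) + 4) + 3)) - 7 = -79.
Step 2. [(-6*(((x + 8) + 4) + 3)) - 7 = -79] peel the -7: add 7 from each side, so sub: -6*(((x + 8) + 4) + 3) = -72.
Step 3. [-6*(((x + 8) + 4) + 3) = -72] LHS = -6·(…); ÷-6 both sides. So div: ((x + 8) + 4) + 3 = 12.
Step 4. [((x + 8) + 4) + 3 = 12] +3 is outermost — subtract 3 both sides, so sub: (x + 8) + 4 = 9.
Step 5. [(x + 8) + 4 = 9] the outer +4 inverts by subtracting 4, so sub: x + 8 = 5.
Step 6. [x + 8 = 5] 8 comes off first (subtract 8) ⇒ sub: x = -3.

Answer: x ∈ {-3}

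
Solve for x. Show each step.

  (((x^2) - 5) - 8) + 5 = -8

Step 1. [(((x^2) - 5) - 8) + 5 = -8] the outer +5 inverts by subtracting 5 ⇒ sub: ((x^2) - 5) - 8 = -13.
Step 2. [((x^2) - 5) - 8 = -13] add 8: x sits inside (… - 8). So sub: (x^2) - 5 = -5.
Step 3. [(x^2) - 5 = -5] the outer -5 inverts by adding 5. So sub: x^2 = 0.
Step 4. [x^2 = 0] LHS squared, RHS 0 ≥ 0: apply √ (±). So sqrt: x = 0.

Answer: x ∈ {0}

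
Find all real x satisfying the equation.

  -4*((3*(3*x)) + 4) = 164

Step 1. [-4*((3*(3*x)) + 4) = 164] LHS = -4·(…); ÷-4 both sides ⇒ div: (3*(3*x)) + 4 = -41.
Step 2. [(3*(3*x)) + 4 = -41] peel the +4: subtract 4 from each side, so sub: 3*(3*x) = -45.
Step 3. [3*(3*x) = -45] 3·(inner) — divide through by 3 ⇒ div: 3*x = -15.
Step 4. [3*x = -15] divide by the outer 3. So div: x = -5.

Answer: x ∈ {-5}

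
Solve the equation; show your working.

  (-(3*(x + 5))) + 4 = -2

Step 1. [(-(3*(x + 5))) + 4 = -2] the outer +4 inverts by subtracting 4, so sub: -(3*(x + 5)) = -6.
Step 2. [-(3*(x + 5)) = -6] leading − — multiply by −1. So neg: 3*(x + 5) = 6.
Step 3. [3*(x + 5) = 6] leading coefficient 3: divide by 3 ⇒ div: x + 5 = 2.
Step 4. [x + 5 = 2] subtract 5: x sits inside (… + 5). So sub: x = -3.

Answer: x ∈ {-3}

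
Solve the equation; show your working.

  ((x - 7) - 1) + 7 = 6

Step 1. [((x - 7) - 1) + 7 = 6] subtract 7: x sits inside (… + 7) ⇒ sub: (x - 7) - 1 = -1.
Step 2. [(x - 7) - 1 = -1] 1 comes off first (add 1) ⇒ sub: x - 7 = 0.
Step 3. [x - 7 = 0] -7 is outermost — add 7 both sides, so sub: x = 7.

Answer: x ∈ {7}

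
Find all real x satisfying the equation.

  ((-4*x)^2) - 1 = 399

Step 1. [((-4*x)^2) - 1 = 399] peel the -1: add 1 from each side, so sub: (-4*x)^2 = 400.
Step 2. [(-4*x)^2 = 400] 400 ≥ 0, LHS is (·)² — take ±√ ⇒ sqrt: -4*x = 20 or -20.
Step 3. [-4*x = 20 or -20] LHS = -4·(…); ÷-4 both sides. So div: x = -5 or 5.

Answer: x ∈ {-5, 5}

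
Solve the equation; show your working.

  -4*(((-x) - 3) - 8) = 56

Step 1. [-4*(((-x) - 3) - 8) = 56] -4 out front; divide by -4. So div: ((-x) - 3) - 8 = -14.
Step 2. [((-x) - 3) - 8 = -14] 8 comes off first (add 8) ⇒ sub: (-x) - 3 = -6.
Step 3. [(-x) - 3 = -6] add 3: x sits inside (… - 3). So sub: -x = -3.
Step 4. [-x = -3] leading − — multiply by −1 ⇒ neg: x = 3.

Answer: x ∈ {3}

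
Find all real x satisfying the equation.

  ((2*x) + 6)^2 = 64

Step 1. [((2*x) + 6)^2 = 64] 64 ≥ 0, LHS is (·)² — take ±√. So sqrt: (2*x) + 6 = 8 or -8.
Step 2. [(2*x) + 6 = 8 or -8] 2 divides every term; factor it out. So factor: x + 3 = 4 or -4.
Step 3. [x + 3 = 4 or -4] peel the +3: subtract 3 from each side, so sub: x = 1 or -7.

Answer: x ∈ {-7, 1}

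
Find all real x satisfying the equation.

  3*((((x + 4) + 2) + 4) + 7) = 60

Step 1. [3*((((x + 4) + 2) + 4) + 7) = 60] leading coefficient 3: divide by 3, so div: (((x + 4) + 2) + 4) + 7 = 20.
Step 2. [(((x + 4) + 2) + 4) + 7 = 20] +7 is outermost — subtract 7 both sides ⇒ sub: ((x + 4) + 2) + 4 = 13.
Step 3. [((x + 4) + 2) + 4 = 13] 4 comes off first (subtract 4) ⇒ sub: (x + 4) + 2 = 9.
Step 4. [(x + 4) + 2 = 9] the outer +2 inverts by subtracting 2. So sub: x + 4 = 7.
Step 5. [x + 4 = 7] subtract 4: x sits inside (… + 4). So sub: x = 3.

Answer: x ∈ {3}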